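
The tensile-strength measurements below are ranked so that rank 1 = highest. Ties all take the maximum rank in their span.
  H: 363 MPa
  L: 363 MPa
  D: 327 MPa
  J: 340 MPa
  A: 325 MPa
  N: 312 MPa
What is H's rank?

Sorted (descending): 363, 363, 340, 327, 325, 312
The 2 values of 363 occupy positions 1–2 → each gets rank 2.
H has value 363 MPa → rank 2.

2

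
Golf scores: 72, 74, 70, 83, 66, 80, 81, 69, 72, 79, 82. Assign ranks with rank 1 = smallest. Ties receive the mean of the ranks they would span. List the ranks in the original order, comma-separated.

Sorted (ascending): 66, 69, 70, 72, 72, 74, 79, 80, 81, 82, 83
The 2 values of 72 occupy positions 4–5 → average rank (4+5)/2 = 4.5.

4.5, 6, 3, 11, 1, 8, 9, 2, 4.5, 7, 10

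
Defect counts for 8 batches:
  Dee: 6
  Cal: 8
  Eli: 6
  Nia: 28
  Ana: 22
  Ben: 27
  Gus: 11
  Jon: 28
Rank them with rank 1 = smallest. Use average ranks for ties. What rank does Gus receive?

Sorted (ascending): 6, 6, 8, 11, 22, 27, 28, 28
The 2 values of 6 occupy positions 1–2 → average rank (1+2)/2 = 1.5.
The 2 values of 28 occupy positions 7–8 → average rank (7+8)/2 = 7.5.
Gus has value 11 → rank 4.

4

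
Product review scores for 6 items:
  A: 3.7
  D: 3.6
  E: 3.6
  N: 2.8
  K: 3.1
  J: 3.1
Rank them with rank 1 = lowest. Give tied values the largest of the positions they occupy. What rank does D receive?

5

Sorted (ascending): 2.8, 3.1, 3.1, 3.6, 3.6, 3.7
The 2 values of 3.1 occupy positions 2–3 → each gets rank 3.
The 2 values of 3.6 occupy positions 4–5 → each gets rank 5.
D has value 3.6 → rank 5.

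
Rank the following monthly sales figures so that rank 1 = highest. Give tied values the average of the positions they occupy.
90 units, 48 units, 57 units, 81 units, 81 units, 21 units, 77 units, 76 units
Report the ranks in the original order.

Sorted (descending): 90, 81, 81, 77, 76, 57, 48, 21
The 2 values of 81 occupy positions 2–3 → average rank (2+3)/2 = 2.5.

1, 7, 6, 2.5, 2.5, 8, 4, 5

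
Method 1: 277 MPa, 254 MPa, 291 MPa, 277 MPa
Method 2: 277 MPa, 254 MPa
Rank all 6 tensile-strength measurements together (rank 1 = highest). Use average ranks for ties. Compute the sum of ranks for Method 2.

Sorted (descending): 291, 277, 277, 277, 254, 254
The 3 values of 277 occupy positions 2–4 → average rank 3.
The 2 values of 254 occupy positions 5–6 → average rank (5+6)/2 = 5.5.
Method 2 values → pooled ranks: 277→3, 254→5.5
Rank sum = 3 + 5.5 = 8.5

8.5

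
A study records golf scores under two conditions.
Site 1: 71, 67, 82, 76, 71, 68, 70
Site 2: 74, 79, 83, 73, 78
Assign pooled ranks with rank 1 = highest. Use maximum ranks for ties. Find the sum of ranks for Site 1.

58

Sorted (descending): 83, 82, 79, 78, 76, 74, 73, 71, 71, 70, 68, 67
The 2 values of 71 occupy positions 8–9 → each gets rank 9.
Site 1 values → pooled ranks: 71→9, 67→12, 82→2, 76→5, 71→9, 68→11, 70→10
Rank sum = 9 + 12 + 2 + 5 + 9 + 11 + 10 = 58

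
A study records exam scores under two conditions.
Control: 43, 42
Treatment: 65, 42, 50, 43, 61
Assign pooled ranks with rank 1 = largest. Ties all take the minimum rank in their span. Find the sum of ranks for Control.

10

Sorted (descending): 65, 61, 50, 43, 43, 42, 42
The 2 values of 43 occupy positions 4–5 → each gets rank 4.
The 2 values of 42 occupy positions 6–7 → each gets rank 6.
Control values → pooled ranks: 43→4, 42→6
Rank sum = 4 + 6 = 10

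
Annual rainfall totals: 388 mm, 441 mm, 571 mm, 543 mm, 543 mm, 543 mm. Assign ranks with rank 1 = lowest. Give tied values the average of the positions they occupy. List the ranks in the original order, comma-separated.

Sorted (ascending): 388, 441, 543, 543, 543, 571
The 3 values of 543 occupy positions 3–5 → average rank 4.

1, 2, 6, 4, 4, 4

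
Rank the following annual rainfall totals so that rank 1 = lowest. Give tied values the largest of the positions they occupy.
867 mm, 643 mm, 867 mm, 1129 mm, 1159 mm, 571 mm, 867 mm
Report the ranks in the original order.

Sorted (ascending): 571, 643, 867, 867, 867, 1129, 1159
The 3 values of 867 occupy positions 3–5 → each gets rank 5.

5, 2, 5, 6, 7, 1, 5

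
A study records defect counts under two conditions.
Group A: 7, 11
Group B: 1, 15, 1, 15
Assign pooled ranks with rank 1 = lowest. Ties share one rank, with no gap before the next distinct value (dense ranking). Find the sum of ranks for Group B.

10

Sorted (ascending): 1, 1, 7, 11, 15, 15
The 2 values of 1 share dense rank 1.
The 2 values of 15 share dense rank 4.
Remaining distinct values take the next consecutive integers.
Group B values → pooled ranks: 1→1, 15→4, 1→1, 15→4
Rank sum = 1 + 4 + 1 + 4 = 10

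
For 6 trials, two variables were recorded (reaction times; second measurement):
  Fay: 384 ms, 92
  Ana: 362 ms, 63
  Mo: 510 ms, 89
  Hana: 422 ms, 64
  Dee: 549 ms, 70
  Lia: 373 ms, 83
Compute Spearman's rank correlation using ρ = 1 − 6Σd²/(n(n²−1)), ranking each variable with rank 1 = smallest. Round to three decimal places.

Ranks of variable 1: 3, 1, 5, 4, 6, 2
Ranks of variable 2: 6, 1, 5, 2, 3, 4
d = r₁ − r₂: -3, 0, 0, 2, 3, -2
d²: 9, 0, 0, 4, 9, 4; Σd² = 26
ρ = 1 − 6·26/(6·35) = 1 − 156/210 = 0.257

0.257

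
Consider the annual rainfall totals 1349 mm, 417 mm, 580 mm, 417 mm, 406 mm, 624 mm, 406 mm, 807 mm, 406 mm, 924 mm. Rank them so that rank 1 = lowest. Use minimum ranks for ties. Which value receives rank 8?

807

Sorted (ascending): 406, 406, 406, 417, 417, 580, 624, 807, 924, 1349
The 3 values of 406 occupy positions 1–3 → each gets rank 1.
The 2 values of 417 occupy positions 4–5 → each gets rank 4.
Rank 8 → value 807.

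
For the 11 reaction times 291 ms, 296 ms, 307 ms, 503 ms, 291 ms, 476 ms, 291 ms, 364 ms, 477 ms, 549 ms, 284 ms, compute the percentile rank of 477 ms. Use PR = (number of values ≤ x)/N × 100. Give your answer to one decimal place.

81.8

N = 11.
Strictly below 477: 8. Equal to 477: 1.
PR = 9/11 × 100 = 81.8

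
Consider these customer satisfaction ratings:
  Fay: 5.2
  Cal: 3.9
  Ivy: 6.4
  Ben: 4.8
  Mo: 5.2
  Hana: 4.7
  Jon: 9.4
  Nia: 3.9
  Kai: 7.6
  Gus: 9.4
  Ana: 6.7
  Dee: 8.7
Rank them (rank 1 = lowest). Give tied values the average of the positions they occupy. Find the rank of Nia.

1.5

Sorted (ascending): 3.9, 3.9, 4.7, 4.8, 5.2, 5.2, 6.4, 6.7, 7.6, 8.7, 9.4, 9.4
The 2 values of 3.9 occupy positions 1–2 → average rank (1+2)/2 = 1.5.
The 2 values of 5.2 occupy positions 5–6 → average rank (5+6)/2 = 5.5.
The 2 values of 9.4 occupy positions 11–12 → average rank (11+12)/2 = 11.5.
Nia has value 3.9 → rank 1.5.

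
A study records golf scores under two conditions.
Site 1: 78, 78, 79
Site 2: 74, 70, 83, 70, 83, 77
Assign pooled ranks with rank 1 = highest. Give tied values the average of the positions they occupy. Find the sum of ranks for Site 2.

Sorted (descending): 83, 83, 79, 78, 78, 77, 74, 70, 70
The 2 values of 83 occupy positions 1–2 → average rank (1+2)/2 = 1.5.
The 2 values of 78 occupy positions 4–5 → average rank (4+5)/2 = 4.5.
The 2 values of 70 occupy positions 8–9 → average rank (8+9)/2 = 8.5.
Site 2 values → pooled ranks: 74→7, 70→8.5, 83→1.5, 70→8.5, 83→1.5, 77→6
Rank sum = 7 + 8.5 + 1.5 + 8.5 + 1.5 + 6 = 33

33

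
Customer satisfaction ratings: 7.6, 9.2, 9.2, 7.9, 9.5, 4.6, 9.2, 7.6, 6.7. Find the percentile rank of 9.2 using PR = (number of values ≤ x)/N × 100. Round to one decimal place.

N = 9.
Strictly below 9.2: 5. Equal to 9.2: 3.
PR = 8/9 × 100 = 88.9

88.9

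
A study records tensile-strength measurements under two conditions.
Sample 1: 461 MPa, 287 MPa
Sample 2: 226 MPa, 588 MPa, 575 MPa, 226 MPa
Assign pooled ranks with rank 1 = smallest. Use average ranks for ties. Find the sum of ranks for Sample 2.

14

Sorted (ascending): 226, 226, 287, 461, 575, 588
The 2 values of 226 occupy positions 1–2 → average rank (1+2)/2 = 1.5.
Sample 2 values → pooled ranks: 226→1.5, 588→6, 575→5, 226→1.5
Rank sum = 1.5 + 6 + 5 + 1.5 = 14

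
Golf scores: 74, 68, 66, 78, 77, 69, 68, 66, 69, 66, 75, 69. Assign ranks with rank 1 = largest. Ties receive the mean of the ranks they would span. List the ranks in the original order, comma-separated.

Sorted (descending): 78, 77, 75, 74, 69, 69, 69, 68, 68, 66, 66, 66
The 3 values of 69 occupy positions 5–7 → average rank 6.
The 2 values of 68 occupy positions 8–9 → average rank (8+9)/2 = 8.5.
The 3 values of 66 occupy positions 10–12 → average rank 11.

4, 8.5, 11, 1, 2, 6, 8.5, 11, 6, 11, 3, 6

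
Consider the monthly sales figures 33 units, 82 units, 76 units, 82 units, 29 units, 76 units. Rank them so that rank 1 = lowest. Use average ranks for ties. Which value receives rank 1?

Sorted (ascending): 29, 33, 76, 76, 82, 82
The 2 values of 76 occupy positions 3–4 → average rank (3+4)/2 = 3.5.
The 2 values of 82 occupy positions 5–6 → average rank (5+6)/2 = 5.5.
Rank 1 → value 29.

29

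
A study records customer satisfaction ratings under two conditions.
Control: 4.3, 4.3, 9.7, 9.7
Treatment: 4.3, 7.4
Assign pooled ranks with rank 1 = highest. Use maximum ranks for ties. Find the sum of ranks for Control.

Sorted (descending): 9.7, 9.7, 7.4, 4.3, 4.3, 4.3
The 2 values of 9.7 occupy positions 1–2 → each gets rank 2.
The 3 values of 4.3 occupy positions 4–6 → each gets rank 6.
Control values → pooled ranks: 4.3→6, 4.3→6, 9.7→2, 9.7→2
Rank sum = 6 + 6 + 2 + 2 = 16

16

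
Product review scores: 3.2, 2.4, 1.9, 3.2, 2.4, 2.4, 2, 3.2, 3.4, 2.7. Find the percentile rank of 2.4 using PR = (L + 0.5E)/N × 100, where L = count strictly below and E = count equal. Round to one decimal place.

35.0

N = 10.
Strictly below 2.4: 2. Equal to 2.4: 3.
PR = (2 + 0.5·3)/10 × 100 = 35.0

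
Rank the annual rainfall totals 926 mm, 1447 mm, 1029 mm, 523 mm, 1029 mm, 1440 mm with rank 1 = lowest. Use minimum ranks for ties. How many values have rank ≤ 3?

Sorted (ascending): 523, 926, 1029, 1029, 1440, 1447
The 2 values of 1029 occupy positions 3–4 → each gets rank 3.
Ranks ≤ 3: {1, 2, 3, 3} → 4 values.

4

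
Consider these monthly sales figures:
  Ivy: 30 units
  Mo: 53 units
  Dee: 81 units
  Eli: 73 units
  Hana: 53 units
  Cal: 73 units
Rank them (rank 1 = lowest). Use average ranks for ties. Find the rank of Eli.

Sorted (ascending): 30, 53, 53, 73, 73, 81
The 2 values of 53 occupy positions 2–3 → average rank (2+3)/2 = 2.5.
The 2 values of 73 occupy positions 4–5 → average rank (4+5)/2 = 4.5.
Eli has value 73 units → rank 4.5.

4.5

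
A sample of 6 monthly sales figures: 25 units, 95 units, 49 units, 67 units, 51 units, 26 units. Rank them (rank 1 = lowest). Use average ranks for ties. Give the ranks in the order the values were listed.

1, 6, 3, 5, 4, 2

Sorted (ascending): 25, 26, 49, 51, 67, 95
No ties — each value takes its position as its rank.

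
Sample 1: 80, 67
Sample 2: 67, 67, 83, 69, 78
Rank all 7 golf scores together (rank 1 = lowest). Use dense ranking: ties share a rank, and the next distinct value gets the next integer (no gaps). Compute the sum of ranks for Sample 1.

5

Sorted (ascending): 67, 67, 67, 69, 78, 80, 83
The 3 values of 67 share dense rank 1.
Remaining distinct values take the next consecutive integers.
Sample 1 values → pooled ranks: 80→4, 67→1
Rank sum = 4 + 1 = 5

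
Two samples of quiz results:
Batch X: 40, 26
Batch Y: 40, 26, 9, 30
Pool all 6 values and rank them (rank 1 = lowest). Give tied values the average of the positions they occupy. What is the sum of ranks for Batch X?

Sorted (ascending): 9, 26, 26, 30, 40, 40
The 2 values of 26 occupy positions 2–3 → average rank (2+3)/2 = 2.5.
The 2 values of 40 occupy positions 5–6 → average rank (5+6)/2 = 5.5.
Batch X values → pooled ranks: 40→5.5, 26→2.5
Rank sum = 5.5 + 2.5 = 8

8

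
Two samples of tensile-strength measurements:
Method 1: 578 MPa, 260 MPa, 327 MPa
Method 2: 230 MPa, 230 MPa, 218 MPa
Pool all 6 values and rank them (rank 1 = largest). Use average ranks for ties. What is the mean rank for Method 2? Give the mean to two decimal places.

5.00

Sorted (descending): 578, 327, 260, 230, 230, 218
The 2 values of 230 occupy positions 4–5 → average rank (4+5)/2 = 4.5.
Method 2 values → pooled ranks: 230→4.5, 230→4.5, 218→6
Mean rank = (4.5 + 4.5 + 6) / 3 = 5.00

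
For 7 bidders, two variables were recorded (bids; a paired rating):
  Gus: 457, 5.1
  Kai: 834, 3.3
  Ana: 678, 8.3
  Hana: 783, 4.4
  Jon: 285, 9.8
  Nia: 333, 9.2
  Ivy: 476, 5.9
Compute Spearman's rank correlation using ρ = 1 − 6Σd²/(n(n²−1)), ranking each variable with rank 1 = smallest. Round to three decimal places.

-0.857

Ranks of variable 1: 3, 7, 5, 6, 1, 2, 4
Ranks of variable 2: 3, 1, 5, 2, 7, 6, 4
d = r₁ − r₂: 0, 6, 0, 4, -6, -4, 0
d²: 0, 36, 0, 16, 36, 16, 0; Σd² = 104
ρ = 1 − 6·104/(7·48) = 1 − 624/336 = -0.857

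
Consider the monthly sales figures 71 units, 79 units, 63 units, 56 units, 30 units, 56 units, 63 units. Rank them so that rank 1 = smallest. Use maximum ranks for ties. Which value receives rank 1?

30

Sorted (ascending): 30, 56, 56, 63, 63, 71, 79
The 2 values of 56 occupy positions 2–3 → each gets rank 3.
The 2 values of 63 occupy positions 4–5 → each gets rank 5.
Rank 1 → value 30.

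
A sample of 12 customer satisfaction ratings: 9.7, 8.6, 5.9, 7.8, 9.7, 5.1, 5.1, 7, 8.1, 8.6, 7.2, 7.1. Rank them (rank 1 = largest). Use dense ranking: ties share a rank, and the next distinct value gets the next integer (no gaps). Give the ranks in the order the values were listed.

Sorted (descending): 9.7, 9.7, 8.6, 8.6, 8.1, 7.8, 7.2, 7.1, 7, 5.9, 5.1, 5.1
The 2 values of 9.7 share dense rank 1.
The 2 values of 8.6 share dense rank 2.
The 2 values of 5.1 share dense rank 9.
Remaining distinct values take the next consecutive integers.

1, 2, 8, 4, 1, 9, 9, 7, 3, 2, 5, 6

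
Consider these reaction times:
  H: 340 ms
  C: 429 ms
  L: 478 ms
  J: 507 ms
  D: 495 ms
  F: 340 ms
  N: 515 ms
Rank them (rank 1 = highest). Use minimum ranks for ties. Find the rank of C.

5

Sorted (descending): 515, 507, 495, 478, 429, 340, 340
The 2 values of 340 occupy positions 6–7 → each gets rank 6.
C has value 429 ms → rank 5.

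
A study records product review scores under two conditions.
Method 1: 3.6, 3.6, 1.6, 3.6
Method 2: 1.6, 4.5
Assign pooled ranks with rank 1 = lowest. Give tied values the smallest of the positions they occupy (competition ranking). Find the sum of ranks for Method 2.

Sorted (ascending): 1.6, 1.6, 3.6, 3.6, 3.6, 4.5
The 2 values of 1.6 occupy positions 1–2 → each gets rank 1.
The 3 values of 3.6 occupy positions 3–5 → each gets rank 3.
Method 2 values → pooled ranks: 1.6→1, 4.5→6
Rank sum = 1 + 6 = 7

7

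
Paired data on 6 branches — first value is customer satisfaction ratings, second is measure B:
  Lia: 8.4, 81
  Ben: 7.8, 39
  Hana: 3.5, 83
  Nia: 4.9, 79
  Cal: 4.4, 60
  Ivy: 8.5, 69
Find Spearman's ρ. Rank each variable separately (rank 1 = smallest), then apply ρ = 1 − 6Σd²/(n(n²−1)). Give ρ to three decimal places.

-0.257

Ranks of variable 1: 5, 4, 1, 3, 2, 6
Ranks of variable 2: 5, 1, 6, 4, 2, 3
d = r₁ − r₂: 0, 3, -5, -1, 0, 3
d²: 0, 9, 25, 1, 0, 9; Σd² = 44
ρ = 1 − 6·44/(6·35) = 1 − 264/210 = -0.257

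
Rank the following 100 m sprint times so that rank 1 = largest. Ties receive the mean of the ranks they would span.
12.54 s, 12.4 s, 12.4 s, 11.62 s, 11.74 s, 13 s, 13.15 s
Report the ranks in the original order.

Sorted (descending): 13.15, 13, 12.54, 12.4, 12.4, 11.74, 11.62
The 2 values of 12.4 occupy positions 4–5 → average rank (4+5)/2 = 4.5.

3, 4.5, 4.5, 7, 6, 2, 1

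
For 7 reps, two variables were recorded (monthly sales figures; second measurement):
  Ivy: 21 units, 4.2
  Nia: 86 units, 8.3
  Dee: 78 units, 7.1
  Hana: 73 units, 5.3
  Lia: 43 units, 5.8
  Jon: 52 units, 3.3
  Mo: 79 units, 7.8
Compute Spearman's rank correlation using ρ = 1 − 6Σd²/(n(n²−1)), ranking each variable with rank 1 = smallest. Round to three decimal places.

Ranks of variable 1: 1, 7, 5, 4, 2, 3, 6
Ranks of variable 2: 2, 7, 5, 3, 4, 1, 6
d = r₁ − r₂: -1, 0, 0, 1, -2, 2, 0
d²: 1, 0, 0, 1, 4, 4, 0; Σd² = 10
ρ = 1 − 6·10/(7·48) = 1 − 60/336 = 0.821

0.821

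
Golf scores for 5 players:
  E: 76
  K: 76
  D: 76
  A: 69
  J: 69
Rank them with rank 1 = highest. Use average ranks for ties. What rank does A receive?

4.5

Sorted (descending): 76, 76, 76, 69, 69
The 3 values of 76 occupy positions 1–3 → average rank 2.
The 2 values of 69 occupy positions 4–5 → average rank (4+5)/2 = 4.5.
A has value 69 → rank 4.5.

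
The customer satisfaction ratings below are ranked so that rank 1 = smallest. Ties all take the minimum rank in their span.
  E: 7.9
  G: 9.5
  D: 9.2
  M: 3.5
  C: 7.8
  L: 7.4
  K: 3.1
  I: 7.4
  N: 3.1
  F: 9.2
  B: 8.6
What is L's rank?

4

Sorted (ascending): 3.1, 3.1, 3.5, 7.4, 7.4, 7.8, 7.9, 8.6, 9.2, 9.2, 9.5
The 2 values of 3.1 occupy positions 1–2 → each gets rank 1.
The 2 values of 7.4 occupy positions 4–5 → each gets rank 4.
The 2 values of 9.2 occupy positions 9–10 → each gets rank 9.
L has value 7.4 → rank 4.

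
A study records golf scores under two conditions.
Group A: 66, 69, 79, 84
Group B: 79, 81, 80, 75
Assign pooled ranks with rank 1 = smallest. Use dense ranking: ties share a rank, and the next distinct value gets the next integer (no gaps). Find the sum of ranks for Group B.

18

Sorted (ascending): 66, 69, 75, 79, 79, 80, 81, 84
The 2 values of 79 share dense rank 4.
Remaining distinct values take the next consecutive integers.
Group B values → pooled ranks: 79→4, 81→6, 80→5, 75→3
Rank sum = 4 + 6 + 5 + 3 = 18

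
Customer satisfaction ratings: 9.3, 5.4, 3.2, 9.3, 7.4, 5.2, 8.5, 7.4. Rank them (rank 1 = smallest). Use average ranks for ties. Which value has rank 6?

Sorted (ascending): 3.2, 5.2, 5.4, 7.4, 7.4, 8.5, 9.3, 9.3
The 2 values of 7.4 occupy positions 4–5 → average rank (4+5)/2 = 4.5.
The 2 values of 9.3 occupy positions 7–8 → average rank (7+8)/2 = 7.5.
Rank 6 → value 8.5.

8.5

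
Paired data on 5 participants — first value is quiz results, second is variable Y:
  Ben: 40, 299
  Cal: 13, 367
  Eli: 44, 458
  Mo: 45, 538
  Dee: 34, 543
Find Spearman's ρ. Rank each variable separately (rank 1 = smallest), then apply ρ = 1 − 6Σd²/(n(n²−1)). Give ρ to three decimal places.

0.200

Ranks of variable 1: 3, 1, 4, 5, 2
Ranks of variable 2: 1, 2, 3, 4, 5
d = r₁ − r₂: 2, -1, 1, 1, -3
d²: 4, 1, 1, 1, 9; Σd² = 16
ρ = 1 − 6·16/(5·24) = 1 − 96/120 = 0.200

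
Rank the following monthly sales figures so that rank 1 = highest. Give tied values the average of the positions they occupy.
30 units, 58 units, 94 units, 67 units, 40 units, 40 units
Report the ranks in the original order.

Sorted (descending): 94, 67, 58, 40, 40, 30
The 2 values of 40 occupy positions 4–5 → average rank (4+5)/2 = 4.5.

6, 3, 1, 2, 4.5, 4.5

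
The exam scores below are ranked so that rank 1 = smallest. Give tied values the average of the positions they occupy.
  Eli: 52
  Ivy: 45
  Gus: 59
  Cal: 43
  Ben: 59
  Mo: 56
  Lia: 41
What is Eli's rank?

4

Sorted (ascending): 41, 43, 45, 52, 56, 59, 59
The 2 values of 59 occupy positions 6–7 → average rank (6+7)/2 = 6.5.
Eli has value 52 → rank 4.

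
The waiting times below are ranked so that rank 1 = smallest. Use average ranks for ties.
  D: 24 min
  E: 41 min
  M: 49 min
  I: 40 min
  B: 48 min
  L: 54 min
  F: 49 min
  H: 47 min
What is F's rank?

6.5

Sorted (ascending): 24, 40, 41, 47, 48, 49, 49, 54
The 2 values of 49 occupy positions 6–7 → average rank (6+7)/2 = 6.5.
F has value 49 min → rank 6.5.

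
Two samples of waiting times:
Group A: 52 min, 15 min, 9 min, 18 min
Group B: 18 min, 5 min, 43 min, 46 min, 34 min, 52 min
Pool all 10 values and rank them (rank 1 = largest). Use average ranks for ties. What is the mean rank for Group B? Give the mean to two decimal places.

5.00

Sorted (descending): 52, 52, 46, 43, 34, 18, 18, 15, 9, 5
The 2 values of 52 occupy positions 1–2 → average rank (1+2)/2 = 1.5.
The 2 values of 18 occupy positions 6–7 → average rank (6+7)/2 = 6.5.
Group B values → pooled ranks: 18→6.5, 5→10, 43→4, 46→3, 34→5, 52→1.5
Mean rank = (6.5 + 10 + 4 + 3 + 5 + 1.5) / 6 = 5.00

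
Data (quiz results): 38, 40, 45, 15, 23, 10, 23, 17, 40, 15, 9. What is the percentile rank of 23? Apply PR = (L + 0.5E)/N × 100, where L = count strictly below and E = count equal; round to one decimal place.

N = 11.
Strictly below 23: 5. Equal to 23: 2.
PR = (5 + 0.5·2)/11 × 100 = 54.5

54.5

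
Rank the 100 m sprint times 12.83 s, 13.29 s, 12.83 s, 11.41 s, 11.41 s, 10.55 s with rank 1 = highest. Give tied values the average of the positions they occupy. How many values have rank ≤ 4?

Sorted (descending): 13.29, 12.83, 12.83, 11.41, 11.41, 10.55
The 2 values of 12.83 occupy positions 2–3 → average rank (2+3)/2 = 2.5.
The 2 values of 11.41 occupy positions 4–5 → average rank (4+5)/2 = 4.5.
Ranks ≤ 4: {1, 2.5, 2.5} → 3 values.

3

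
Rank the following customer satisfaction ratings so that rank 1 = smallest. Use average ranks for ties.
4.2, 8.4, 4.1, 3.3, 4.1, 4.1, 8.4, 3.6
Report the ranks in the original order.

6, 7.5, 4, 1, 4, 4, 7.5, 2

Sorted (ascending): 3.3, 3.6, 4.1, 4.1, 4.1, 4.2, 8.4, 8.4
The 3 values of 4.1 occupy positions 3–5 → average rank 4.
The 2 values of 8.4 occupy positions 7–8 → average rank (7+8)/2 = 7.5.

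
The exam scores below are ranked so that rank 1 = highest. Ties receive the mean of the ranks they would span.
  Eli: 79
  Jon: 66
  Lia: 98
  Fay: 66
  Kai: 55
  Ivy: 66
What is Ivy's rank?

4

Sorted (descending): 98, 79, 66, 66, 66, 55
The 3 values of 66 occupy positions 3–5 → average rank 4.
Ivy has value 66 → rank 4.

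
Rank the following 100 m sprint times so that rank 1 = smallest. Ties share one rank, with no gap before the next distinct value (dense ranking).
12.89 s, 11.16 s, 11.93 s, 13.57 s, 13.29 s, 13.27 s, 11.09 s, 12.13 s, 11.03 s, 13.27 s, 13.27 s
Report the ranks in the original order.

Sorted (ascending): 11.03, 11.09, 11.16, 11.93, 12.13, 12.89, 13.27, 13.27, 13.27, 13.29, 13.57
The 3 values of 13.27 share dense rank 7.
Remaining distinct values take the next consecutive integers.

6, 3, 4, 9, 8, 7, 2, 5, 1, 7, 7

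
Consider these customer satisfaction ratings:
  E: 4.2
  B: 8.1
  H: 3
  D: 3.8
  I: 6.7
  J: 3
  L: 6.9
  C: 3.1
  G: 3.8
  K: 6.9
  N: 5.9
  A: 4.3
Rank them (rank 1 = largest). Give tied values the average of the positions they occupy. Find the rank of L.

Sorted (descending): 8.1, 6.9, 6.9, 6.7, 5.9, 4.3, 4.2, 3.8, 3.8, 3.1, 3, 3
The 2 values of 6.9 occupy positions 2–3 → average rank (2+3)/2 = 2.5.
The 2 values of 3.8 occupy positions 8–9 → average rank (8+9)/2 = 8.5.
The 2 values of 3 occupy positions 11–12 → average rank (11+12)/2 = 11.5.
L has value 6.9 → rank 2.5.

2.5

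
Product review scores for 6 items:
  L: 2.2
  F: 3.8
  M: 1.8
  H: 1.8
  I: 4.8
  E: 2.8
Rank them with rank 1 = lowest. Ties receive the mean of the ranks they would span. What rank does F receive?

Sorted (ascending): 1.8, 1.8, 2.2, 2.8, 3.8, 4.8
The 2 values of 1.8 occupy positions 1–2 → average rank (1+2)/2 = 1.5.
F has value 3.8 → rank 5.

5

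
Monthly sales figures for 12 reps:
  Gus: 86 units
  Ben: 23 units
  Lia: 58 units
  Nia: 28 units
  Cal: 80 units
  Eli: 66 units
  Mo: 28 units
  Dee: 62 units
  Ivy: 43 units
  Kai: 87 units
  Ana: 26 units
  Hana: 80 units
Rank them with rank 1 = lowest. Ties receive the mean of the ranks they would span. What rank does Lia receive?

6

Sorted (ascending): 23, 26, 28, 28, 43, 58, 62, 66, 80, 80, 86, 87
The 2 values of 28 occupy positions 3–4 → average rank (3+4)/2 = 3.5.
The 2 values of 80 occupy positions 9–10 → average rank (9+10)/2 = 9.5.
Lia has value 58 units → rank 6.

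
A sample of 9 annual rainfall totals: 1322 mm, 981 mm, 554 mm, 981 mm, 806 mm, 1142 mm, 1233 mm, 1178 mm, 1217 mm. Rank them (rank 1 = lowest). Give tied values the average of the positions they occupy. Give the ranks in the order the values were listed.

9, 3.5, 1, 3.5, 2, 5, 8, 6, 7

Sorted (ascending): 554, 806, 981, 981, 1142, 1178, 1217, 1233, 1322
The 2 values of 981 occupy positions 3–4 → average rank (3+4)/2 = 3.5.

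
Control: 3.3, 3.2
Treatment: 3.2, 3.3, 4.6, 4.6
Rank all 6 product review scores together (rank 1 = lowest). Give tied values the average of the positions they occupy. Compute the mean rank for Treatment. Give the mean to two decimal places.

4.00

Sorted (ascending): 3.2, 3.2, 3.3, 3.3, 4.6, 4.6
The 2 values of 3.2 occupy positions 1–2 → average rank (1+2)/2 = 1.5.
The 2 values of 3.3 occupy positions 3–4 → average rank (3+4)/2 = 3.5.
The 2 values of 4.6 occupy positions 5–6 → average rank (5+6)/2 = 5.5.
Treatment values → pooled ranks: 3.2→1.5, 3.3→3.5, 4.6→5.5, 4.6→5.5
Mean rank = (1.5 + 3.5 + 5.5 + 5.5) / 4 = 4.00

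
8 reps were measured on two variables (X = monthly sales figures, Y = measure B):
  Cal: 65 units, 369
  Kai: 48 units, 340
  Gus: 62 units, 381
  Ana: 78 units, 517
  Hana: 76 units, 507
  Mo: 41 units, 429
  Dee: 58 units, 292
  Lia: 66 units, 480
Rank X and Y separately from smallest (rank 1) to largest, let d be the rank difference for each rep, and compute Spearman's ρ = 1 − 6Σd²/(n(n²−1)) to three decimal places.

Ranks of variable 1: 5, 2, 4, 8, 7, 1, 3, 6
Ranks of variable 2: 3, 2, 4, 8, 7, 5, 1, 6
d = r₁ − r₂: 2, 0, 0, 0, 0, -4, 2, 0
d²: 4, 0, 0, 0, 0, 16, 4, 0; Σd² = 24
ρ = 1 − 6·24/(8·63) = 1 − 144/504 = 0.714

0.714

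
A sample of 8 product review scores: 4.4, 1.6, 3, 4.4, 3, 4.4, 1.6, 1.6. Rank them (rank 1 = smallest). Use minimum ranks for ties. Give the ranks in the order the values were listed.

Sorted (ascending): 1.6, 1.6, 1.6, 3, 3, 4.4, 4.4, 4.4
The 3 values of 1.6 occupy positions 1–3 → each gets rank 1.
The 2 values of 3 occupy positions 4–5 → each gets rank 4.
The 3 values of 4.4 occupy positions 6–8 → each gets rank 6.

6, 1, 4, 6, 4, 6, 1, 1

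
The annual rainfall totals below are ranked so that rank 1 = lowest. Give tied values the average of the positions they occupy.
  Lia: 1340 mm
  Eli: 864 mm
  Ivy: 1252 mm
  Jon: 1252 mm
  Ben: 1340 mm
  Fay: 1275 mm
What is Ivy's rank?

Sorted (ascending): 864, 1252, 1252, 1275, 1340, 1340
The 2 values of 1252 occupy positions 2–3 → average rank (2+3)/2 = 2.5.
The 2 values of 1340 occupy positions 5–6 → average rank (5+6)/2 = 5.5.
Ivy has value 1252 mm → rank 2.5.

2.5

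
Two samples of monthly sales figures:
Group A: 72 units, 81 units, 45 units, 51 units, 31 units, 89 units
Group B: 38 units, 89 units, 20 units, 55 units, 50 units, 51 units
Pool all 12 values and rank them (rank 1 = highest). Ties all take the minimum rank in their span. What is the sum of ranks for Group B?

Sorted (descending): 89, 89, 81, 72, 55, 51, 51, 50, 45, 38, 31, 20
The 2 values of 89 occupy positions 1–2 → each gets rank 1.
The 2 values of 51 occupy positions 6–7 → each gets rank 6.
Group B values → pooled ranks: 38→10, 89→1, 20→12, 55→5, 50→8, 51→6
Rank sum = 10 + 1 + 12 + 5 + 8 + 6 = 42

42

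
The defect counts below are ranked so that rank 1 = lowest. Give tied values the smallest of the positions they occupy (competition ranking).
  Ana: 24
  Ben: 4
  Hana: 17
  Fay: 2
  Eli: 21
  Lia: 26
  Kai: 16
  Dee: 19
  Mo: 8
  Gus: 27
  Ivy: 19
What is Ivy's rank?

Sorted (ascending): 2, 4, 8, 16, 17, 19, 19, 21, 24, 26, 27
The 2 values of 19 occupy positions 6–7 → each gets rank 6.
Ivy has value 19 → rank 6.

6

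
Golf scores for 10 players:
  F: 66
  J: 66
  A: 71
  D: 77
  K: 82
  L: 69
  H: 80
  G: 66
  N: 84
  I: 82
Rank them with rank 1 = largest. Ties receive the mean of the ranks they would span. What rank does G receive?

9

Sorted (descending): 84, 82, 82, 80, 77, 71, 69, 66, 66, 66
The 2 values of 82 occupy positions 2–3 → average rank (2+3)/2 = 2.5.
The 3 values of 66 occupy positions 8–10 → average rank 9.
G has value 66 → rank 9.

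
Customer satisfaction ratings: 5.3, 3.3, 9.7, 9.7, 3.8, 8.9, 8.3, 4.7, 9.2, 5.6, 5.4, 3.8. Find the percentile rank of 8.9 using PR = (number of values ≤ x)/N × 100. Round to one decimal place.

N = 12.
Strictly below 8.9: 8. Equal to 8.9: 1.
PR = 9/12 × 100 = 75.0

75.0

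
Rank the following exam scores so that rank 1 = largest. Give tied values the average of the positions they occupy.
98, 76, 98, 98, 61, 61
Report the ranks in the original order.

Sorted (descending): 98, 98, 98, 76, 61, 61
The 3 values of 98 occupy positions 1–3 → average rank 2.
The 2 values of 61 occupy positions 5–6 → average rank (5+6)/2 = 5.5.

2, 4, 2, 2, 5.5, 5.5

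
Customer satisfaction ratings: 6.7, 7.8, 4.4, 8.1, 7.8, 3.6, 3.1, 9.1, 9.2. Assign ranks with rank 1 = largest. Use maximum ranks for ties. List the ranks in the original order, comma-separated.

6, 5, 7, 3, 5, 8, 9, 2, 1

Sorted (descending): 9.2, 9.1, 8.1, 7.8, 7.8, 6.7, 4.4, 3.6, 3.1
The 2 values of 7.8 occupy positions 4–5 → each gets rank 5.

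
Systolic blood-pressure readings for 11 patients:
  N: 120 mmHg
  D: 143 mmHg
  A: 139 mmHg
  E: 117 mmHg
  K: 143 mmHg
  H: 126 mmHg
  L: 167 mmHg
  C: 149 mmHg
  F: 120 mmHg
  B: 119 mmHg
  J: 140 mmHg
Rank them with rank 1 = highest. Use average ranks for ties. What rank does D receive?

Sorted (descending): 167, 149, 143, 143, 140, 139, 126, 120, 120, 119, 117
The 2 values of 143 occupy positions 3–4 → average rank (3+4)/2 = 3.5.
The 2 values of 120 occupy positions 8–9 → average rank (8+9)/2 = 8.5.
D has value 143 mmHg → rank 3.5.

3.5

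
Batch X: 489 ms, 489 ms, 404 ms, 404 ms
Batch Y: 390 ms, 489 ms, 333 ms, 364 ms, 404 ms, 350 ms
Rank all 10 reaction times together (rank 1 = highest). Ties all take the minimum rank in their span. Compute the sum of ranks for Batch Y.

Sorted (descending): 489, 489, 489, 404, 404, 404, 390, 364, 350, 333
The 3 values of 489 occupy positions 1–3 → each gets rank 1.
The 3 values of 404 occupy positions 4–6 → each gets rank 4.
Batch Y values → pooled ranks: 390→7, 489→1, 333→10, 364→8, 404→4, 350→9
Rank sum = 7 + 1 + 10 + 8 + 4 + 9 = 39

39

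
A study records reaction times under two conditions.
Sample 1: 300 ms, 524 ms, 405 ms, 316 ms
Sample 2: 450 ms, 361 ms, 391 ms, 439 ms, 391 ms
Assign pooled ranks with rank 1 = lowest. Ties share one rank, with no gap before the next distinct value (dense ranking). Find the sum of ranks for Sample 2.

Sorted (ascending): 300, 316, 361, 391, 391, 405, 439, 450, 524
The 2 values of 391 share dense rank 4.
Remaining distinct values take the next consecutive integers.
Sample 2 values → pooled ranks: 450→7, 361→3, 391→4, 439→6, 391→4
Rank sum = 7 + 3 + 4 + 6 + 4 = 24

24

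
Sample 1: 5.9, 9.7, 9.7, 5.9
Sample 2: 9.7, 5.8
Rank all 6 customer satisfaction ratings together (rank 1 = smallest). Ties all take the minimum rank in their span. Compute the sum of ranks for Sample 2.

Sorted (ascending): 5.8, 5.9, 5.9, 9.7, 9.7, 9.7
The 2 values of 5.9 occupy positions 2–3 → each gets rank 2.
The 3 values of 9.7 occupy positions 4–6 → each gets rank 4.
Sample 2 values → pooled ranks: 9.7→4, 5.8→1
Rank sum = 4 + 1 = 5

5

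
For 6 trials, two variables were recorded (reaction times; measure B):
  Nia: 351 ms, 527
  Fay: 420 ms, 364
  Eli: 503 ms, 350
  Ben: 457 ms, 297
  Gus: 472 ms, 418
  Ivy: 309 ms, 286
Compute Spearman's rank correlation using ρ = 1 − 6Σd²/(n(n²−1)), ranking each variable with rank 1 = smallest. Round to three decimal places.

Ranks of variable 1: 2, 3, 6, 4, 5, 1
Ranks of variable 2: 6, 4, 3, 2, 5, 1
d = r₁ − r₂: -4, -1, 3, 2, 0, 0
d²: 16, 1, 9, 4, 0, 0; Σd² = 30
ρ = 1 − 6·30/(6·35) = 1 − 180/210 = 0.143

0.143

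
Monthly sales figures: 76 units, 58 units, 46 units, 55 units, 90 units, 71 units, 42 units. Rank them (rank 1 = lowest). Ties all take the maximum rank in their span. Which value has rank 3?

Sorted (ascending): 42, 46, 55, 58, 71, 76, 90
No ties — each value takes its position as its rank.
Rank 3 → value 55.

55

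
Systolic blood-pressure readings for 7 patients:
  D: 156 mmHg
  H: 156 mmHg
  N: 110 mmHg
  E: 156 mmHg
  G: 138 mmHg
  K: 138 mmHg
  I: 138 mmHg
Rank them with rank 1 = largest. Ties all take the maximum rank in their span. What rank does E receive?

Sorted (descending): 156, 156, 156, 138, 138, 138, 110
The 3 values of 156 occupy positions 1–3 → each gets rank 3.
The 3 values of 138 occupy positions 4–6 → each gets rank 6.
E has value 156 mmHg → rank 3.

3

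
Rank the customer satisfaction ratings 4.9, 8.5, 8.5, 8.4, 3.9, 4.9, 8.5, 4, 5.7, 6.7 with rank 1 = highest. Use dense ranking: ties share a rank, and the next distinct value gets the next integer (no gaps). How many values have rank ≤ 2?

4

Sorted (descending): 8.5, 8.5, 8.5, 8.4, 6.7, 5.7, 4.9, 4.9, 4, 3.9
The 3 values of 8.5 share dense rank 1.
The 2 values of 4.9 share dense rank 5.
Remaining distinct values take the next consecutive integers.
Ranks ≤ 2: {1, 1, 1, 2} → 4 values.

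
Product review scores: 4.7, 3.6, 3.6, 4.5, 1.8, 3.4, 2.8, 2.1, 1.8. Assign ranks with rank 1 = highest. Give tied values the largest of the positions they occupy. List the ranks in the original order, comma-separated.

1, 4, 4, 2, 9, 5, 6, 7, 9

Sorted (descending): 4.7, 4.5, 3.6, 3.6, 3.4, 2.8, 2.1, 1.8, 1.8
The 2 values of 3.6 occupy positions 3–4 → each gets rank 4.
The 2 values of 1.8 occupy positions 8–9 → each gets rank 9.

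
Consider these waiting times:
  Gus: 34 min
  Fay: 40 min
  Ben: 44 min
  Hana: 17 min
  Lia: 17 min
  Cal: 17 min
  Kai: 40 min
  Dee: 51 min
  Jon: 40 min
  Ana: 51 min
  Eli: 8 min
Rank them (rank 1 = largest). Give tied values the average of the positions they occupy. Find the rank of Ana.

Sorted (descending): 51, 51, 44, 40, 40, 40, 34, 17, 17, 17, 8
The 2 values of 51 occupy positions 1–2 → average rank (1+2)/2 = 1.5.
The 3 values of 40 occupy positions 4–6 → average rank 5.
The 3 values of 17 occupy positions 8–10 → average rank 9.
Ana has value 51 min → rank 1.5.

1.5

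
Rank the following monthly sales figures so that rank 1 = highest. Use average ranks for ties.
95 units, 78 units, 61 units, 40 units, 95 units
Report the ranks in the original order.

Sorted (descending): 95, 95, 78, 61, 40
The 2 values of 95 occupy positions 1–2 → average rank (1+2)/2 = 1.5.

1.5, 3, 4, 5, 1.5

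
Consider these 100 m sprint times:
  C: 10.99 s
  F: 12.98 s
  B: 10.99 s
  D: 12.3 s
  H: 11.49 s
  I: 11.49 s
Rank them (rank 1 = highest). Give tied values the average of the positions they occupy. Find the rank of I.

3.5

Sorted (descending): 12.98, 12.3, 11.49, 11.49, 10.99, 10.99
The 2 values of 11.49 occupy positions 3–4 → average rank (3+4)/2 = 3.5.
The 2 values of 10.99 occupy positions 5–6 → average rank (5+6)/2 = 5.5.
I has value 11.49 s → rank 3.5.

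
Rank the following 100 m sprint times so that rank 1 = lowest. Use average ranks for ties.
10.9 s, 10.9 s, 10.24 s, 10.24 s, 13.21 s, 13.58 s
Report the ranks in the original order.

Sorted (ascending): 10.24, 10.24, 10.9, 10.9, 13.21, 13.58
The 2 values of 10.24 occupy positions 1–2 → average rank (1+2)/2 = 1.5.
The 2 values of 10.9 occupy positions 3–4 → average rank (3+4)/2 = 3.5.

3.5, 3.5, 1.5, 1.5, 5, 6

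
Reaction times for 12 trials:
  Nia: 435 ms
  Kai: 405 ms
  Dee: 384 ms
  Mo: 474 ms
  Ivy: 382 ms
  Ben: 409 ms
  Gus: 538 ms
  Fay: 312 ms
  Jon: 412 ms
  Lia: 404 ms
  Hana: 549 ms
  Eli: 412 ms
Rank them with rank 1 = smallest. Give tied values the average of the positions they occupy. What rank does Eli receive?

7.5

Sorted (ascending): 312, 382, 384, 404, 405, 409, 412, 412, 435, 474, 538, 549
The 2 values of 412 occupy positions 7–8 → average rank (7+8)/2 = 7.5.
Eli has value 412 ms → rank 7.5.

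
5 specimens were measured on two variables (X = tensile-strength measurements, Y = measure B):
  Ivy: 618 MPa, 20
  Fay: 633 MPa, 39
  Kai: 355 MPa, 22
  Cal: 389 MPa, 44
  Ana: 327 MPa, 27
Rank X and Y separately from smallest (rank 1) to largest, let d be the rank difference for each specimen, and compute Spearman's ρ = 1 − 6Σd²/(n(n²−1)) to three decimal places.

0.100

Ranks of variable 1: 4, 5, 2, 3, 1
Ranks of variable 2: 1, 4, 2, 5, 3
d = r₁ − r₂: 3, 1, 0, -2, -2
d²: 9, 1, 0, 4, 4; Σd² = 18
ρ = 1 − 6·18/(5·24) = 1 − 108/120 = 0.100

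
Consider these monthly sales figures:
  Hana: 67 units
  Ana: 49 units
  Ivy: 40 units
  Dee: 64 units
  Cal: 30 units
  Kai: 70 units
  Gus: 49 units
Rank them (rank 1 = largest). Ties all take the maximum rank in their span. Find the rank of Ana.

5

Sorted (descending): 70, 67, 64, 49, 49, 40, 30
The 2 values of 49 occupy positions 4–5 → each gets rank 5.
Ana has value 49 units → rank 5.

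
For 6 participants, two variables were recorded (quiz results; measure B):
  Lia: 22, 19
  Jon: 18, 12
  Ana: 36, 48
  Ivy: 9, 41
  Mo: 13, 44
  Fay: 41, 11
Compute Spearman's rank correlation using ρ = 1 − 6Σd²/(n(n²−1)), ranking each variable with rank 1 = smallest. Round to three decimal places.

Ranks of variable 1: 4, 3, 5, 1, 2, 6
Ranks of variable 2: 3, 2, 6, 4, 5, 1
d = r₁ − r₂: 1, 1, -1, -3, -3, 5
d²: 1, 1, 1, 9, 9, 25; Σd² = 46
ρ = 1 − 6·46/(6·35) = 1 − 276/210 = -0.314

-0.314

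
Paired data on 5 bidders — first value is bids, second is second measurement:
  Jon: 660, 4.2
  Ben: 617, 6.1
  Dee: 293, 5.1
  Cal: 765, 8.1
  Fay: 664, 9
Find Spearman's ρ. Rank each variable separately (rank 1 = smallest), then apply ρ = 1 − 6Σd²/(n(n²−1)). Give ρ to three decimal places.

0.600

Ranks of variable 1: 3, 2, 1, 5, 4
Ranks of variable 2: 1, 3, 2, 4, 5
d = r₁ − r₂: 2, -1, -1, 1, -1
d²: 4, 1, 1, 1, 1; Σd² = 8
ρ = 1 − 6·8/(5·24) = 1 − 48/120 = 0.600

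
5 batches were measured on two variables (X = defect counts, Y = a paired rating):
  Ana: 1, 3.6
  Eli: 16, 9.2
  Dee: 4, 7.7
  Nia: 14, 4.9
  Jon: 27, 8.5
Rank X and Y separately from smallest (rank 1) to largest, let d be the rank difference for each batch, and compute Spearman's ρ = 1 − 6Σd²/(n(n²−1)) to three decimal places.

Ranks of variable 1: 1, 4, 2, 3, 5
Ranks of variable 2: 1, 5, 3, 2, 4
d = r₁ − r₂: 0, -1, -1, 1, 1
d²: 0, 1, 1, 1, 1; Σd² = 4
ρ = 1 − 6·4/(5·24) = 1 − 24/120 = 0.800

0.800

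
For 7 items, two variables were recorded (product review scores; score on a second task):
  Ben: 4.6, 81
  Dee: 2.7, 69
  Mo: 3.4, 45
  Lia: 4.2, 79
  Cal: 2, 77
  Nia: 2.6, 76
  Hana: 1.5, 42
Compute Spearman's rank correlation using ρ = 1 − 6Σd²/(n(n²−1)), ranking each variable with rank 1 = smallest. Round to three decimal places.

Ranks of variable 1: 7, 4, 5, 6, 2, 3, 1
Ranks of variable 2: 7, 3, 2, 6, 5, 4, 1
d = r₁ − r₂: 0, 1, 3, 0, -3, -1, 0
d²: 0, 1, 9, 0, 9, 1, 0; Σd² = 20
ρ = 1 − 6·20/(7·48) = 1 − 120/336 = 0.643

0.643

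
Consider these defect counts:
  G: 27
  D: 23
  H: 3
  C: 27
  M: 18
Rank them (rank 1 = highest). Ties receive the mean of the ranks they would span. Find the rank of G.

Sorted (descending): 27, 27, 23, 18, 3
The 2 values of 27 occupy positions 1–2 → average rank (1+2)/2 = 1.5.
G has value 27 → rank 1.5.

1.5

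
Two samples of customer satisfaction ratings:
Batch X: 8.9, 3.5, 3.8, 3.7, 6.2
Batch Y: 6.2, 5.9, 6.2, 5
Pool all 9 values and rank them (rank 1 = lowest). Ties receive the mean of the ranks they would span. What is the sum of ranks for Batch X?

22

Sorted (ascending): 3.5, 3.7, 3.8, 5, 5.9, 6.2, 6.2, 6.2, 8.9
The 3 values of 6.2 occupy positions 6–8 → average rank 7.
Batch X values → pooled ranks: 8.9→9, 3.5→1, 3.8→3, 3.7→2, 6.2→7
Rank sum = 9 + 1 + 3 + 2 + 7 = 22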